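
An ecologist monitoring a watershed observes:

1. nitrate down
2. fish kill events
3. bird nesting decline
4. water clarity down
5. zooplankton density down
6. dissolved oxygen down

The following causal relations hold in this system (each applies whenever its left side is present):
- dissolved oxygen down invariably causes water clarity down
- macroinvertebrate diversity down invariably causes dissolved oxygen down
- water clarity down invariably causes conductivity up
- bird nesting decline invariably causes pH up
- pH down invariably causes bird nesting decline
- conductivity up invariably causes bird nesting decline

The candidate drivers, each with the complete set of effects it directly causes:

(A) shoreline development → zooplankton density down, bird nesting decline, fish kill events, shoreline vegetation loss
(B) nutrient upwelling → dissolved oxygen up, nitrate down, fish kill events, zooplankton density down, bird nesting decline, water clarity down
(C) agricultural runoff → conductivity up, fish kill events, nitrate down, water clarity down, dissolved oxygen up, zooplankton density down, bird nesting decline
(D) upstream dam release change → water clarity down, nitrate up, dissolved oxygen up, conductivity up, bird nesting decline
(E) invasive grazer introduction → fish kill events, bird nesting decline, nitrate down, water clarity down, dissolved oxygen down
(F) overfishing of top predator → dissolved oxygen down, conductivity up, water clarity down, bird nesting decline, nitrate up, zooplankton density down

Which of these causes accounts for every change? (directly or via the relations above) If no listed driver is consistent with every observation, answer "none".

Testing each hypothesis:
(A) shoreline development — nitrate down ✗; fish kill events ✓; bird nesting decline ✓; water clarity down ✗; zooplankton density down ✓; dissolved oxygen down ✗
(B) nutrient upwelling — nitrate down ✓; fish kill events ✓; bird nesting decline ✓; water clarity down ✓; zooplankton density down ✓; dissolved oxygen down ✗
(C) agricultural runoff — fails on dissolved oxygen down (predicts dissolved oxygen up, not dissolved oxygen down)
(D) upstream dam release change — fails on nitrate down, fish kill events, zooplankton density down, dissolved oxygen down (predicts nitrate up, not nitrate down; predicts dissolved oxygen up, not dissolved oxygen down)
(E) invasive grazer introduction — nitrate down ✓; fish kill events ✓; bird nesting decline ✓; water clarity down ✓; zooplankton density down ✗; dissolved oxygen down ✓
(F) overfishing of top predator — fails on nitrate down, fish kill events (predicts nitrate up, not nitrate down)
Every candidate fails on at least one observation.

none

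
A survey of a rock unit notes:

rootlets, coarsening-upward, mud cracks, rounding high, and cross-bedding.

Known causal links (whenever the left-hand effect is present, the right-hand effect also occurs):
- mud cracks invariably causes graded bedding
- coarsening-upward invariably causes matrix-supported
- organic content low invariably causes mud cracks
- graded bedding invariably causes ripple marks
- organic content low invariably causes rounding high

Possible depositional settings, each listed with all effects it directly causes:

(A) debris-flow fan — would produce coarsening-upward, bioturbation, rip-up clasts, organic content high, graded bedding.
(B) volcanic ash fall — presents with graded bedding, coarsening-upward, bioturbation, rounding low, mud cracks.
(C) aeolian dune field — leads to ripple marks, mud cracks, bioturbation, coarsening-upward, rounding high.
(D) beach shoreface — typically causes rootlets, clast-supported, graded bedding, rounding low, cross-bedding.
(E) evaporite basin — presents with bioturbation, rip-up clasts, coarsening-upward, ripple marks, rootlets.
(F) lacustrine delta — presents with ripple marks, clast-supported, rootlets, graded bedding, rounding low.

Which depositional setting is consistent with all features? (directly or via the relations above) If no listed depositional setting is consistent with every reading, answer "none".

Checking each candidate against the observations:
(A) debris-flow fan — rootlets miss; coarsening-upward match; mud cracks miss; rounding high miss; cross-bedding miss
(B) volcanic ash fall — rootlets miss; coarsening-upward match; mud cracks match; rounding high miss; cross-bedding miss
(C) aeolian dune field — rootlets miss; coarsening-upward match; mud cracks match; rounding high match; cross-bedding miss
(D) beach shoreface — fails on coarsening-upward, mud cracks, rounding high (predicts rounding low, not rounding high)
(E) evaporite basin — rootlets match; coarsening-upward match; mud cracks miss; rounding high miss; cross-bedding miss
(F) lacustrine delta — rootlets match; coarsening-upward miss; mud cracks miss; rounding high miss; cross-bedding miss
No candidate is consistent with all observations.

none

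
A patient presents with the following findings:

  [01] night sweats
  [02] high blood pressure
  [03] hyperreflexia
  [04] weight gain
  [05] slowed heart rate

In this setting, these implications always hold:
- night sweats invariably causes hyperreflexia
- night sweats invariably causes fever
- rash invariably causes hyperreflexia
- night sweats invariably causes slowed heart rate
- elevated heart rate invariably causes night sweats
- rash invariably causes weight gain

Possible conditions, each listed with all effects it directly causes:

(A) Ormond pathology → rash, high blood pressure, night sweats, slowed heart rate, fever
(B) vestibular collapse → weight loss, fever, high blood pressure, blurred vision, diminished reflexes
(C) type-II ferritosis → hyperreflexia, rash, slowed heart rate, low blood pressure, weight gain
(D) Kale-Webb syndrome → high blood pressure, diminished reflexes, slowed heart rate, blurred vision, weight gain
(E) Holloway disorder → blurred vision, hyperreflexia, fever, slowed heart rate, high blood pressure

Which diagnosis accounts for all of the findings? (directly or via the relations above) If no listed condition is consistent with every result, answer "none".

A

For each candidate, compare predicted effects to what was observed:
(A) Ormond pathology — accounts for every observation (hyperreflexia by rash → hyperreflexia)
(B) vestibular collapse — fails on night sweats, hyperreflexia, weight gain, slowed heart rate (predicts diminished reflexes, not hyperreflexia; predicts weight loss, not weight gain)
(C) type-II ferritosis — night sweats -; high blood pressure -; hyperreflexia +; weight gain +; slowed heart rate +
(D) Kale-Webb syndrome — fails on night sweats, hyperreflexia (predicts diminished reflexes, not hyperreflexia)
(E) Holloway disorder — night sweats -; high blood pressure +; hyperreflexia +; weight gain -; slowed heart rate +
(A) is the only candidate with no mismatches.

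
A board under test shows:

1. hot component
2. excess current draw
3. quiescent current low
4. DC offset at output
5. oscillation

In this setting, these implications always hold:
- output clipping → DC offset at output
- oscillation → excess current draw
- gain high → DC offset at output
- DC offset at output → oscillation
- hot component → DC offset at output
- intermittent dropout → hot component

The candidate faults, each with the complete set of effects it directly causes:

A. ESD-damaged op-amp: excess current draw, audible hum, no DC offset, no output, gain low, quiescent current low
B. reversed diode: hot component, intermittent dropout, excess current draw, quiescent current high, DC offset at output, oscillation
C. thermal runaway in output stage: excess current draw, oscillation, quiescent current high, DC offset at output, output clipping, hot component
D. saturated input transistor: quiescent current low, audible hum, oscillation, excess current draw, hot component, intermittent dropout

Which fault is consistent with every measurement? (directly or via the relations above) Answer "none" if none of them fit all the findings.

D

Checking each candidate against the observations:
(A) ESD-damaged op-amp — hot component NO; excess current draw yes; quiescent current low yes; DC offset at output NO; oscillation NO
(B) reversed diode — hot component yes; excess current draw yes; quiescent current low NO; DC offset at output yes; oscillation yes
(C) thermal runaway in output stage — hot component yes; excess current draw yes; quiescent current low NO; DC offset at output yes; oscillation yes
(D) saturated input transistor — hot component yes; excess current draw yes; quiescent current low yes; DC offset at output yes (via hot component → DC offset at output); oscillation yes
Only (D) is consistent with every observation.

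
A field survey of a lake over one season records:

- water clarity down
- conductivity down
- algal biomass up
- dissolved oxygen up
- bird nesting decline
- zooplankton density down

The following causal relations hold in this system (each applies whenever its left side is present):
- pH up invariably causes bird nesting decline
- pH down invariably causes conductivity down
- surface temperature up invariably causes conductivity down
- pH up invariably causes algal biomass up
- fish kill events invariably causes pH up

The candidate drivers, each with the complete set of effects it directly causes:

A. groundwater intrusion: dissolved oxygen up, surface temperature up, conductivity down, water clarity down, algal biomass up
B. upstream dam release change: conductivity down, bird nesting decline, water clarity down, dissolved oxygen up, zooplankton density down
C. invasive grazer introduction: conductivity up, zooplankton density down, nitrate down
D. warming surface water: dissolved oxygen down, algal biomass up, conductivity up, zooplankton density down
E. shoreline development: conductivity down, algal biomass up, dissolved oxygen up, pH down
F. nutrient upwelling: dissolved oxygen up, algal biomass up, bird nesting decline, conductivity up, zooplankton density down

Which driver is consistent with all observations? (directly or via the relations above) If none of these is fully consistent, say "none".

none

Checking each candidate against the observations:
(A) groundwater intrusion — water clarity down match; conductivity down match; algal biomass up match; dissolved oxygen up match; bird nesting decline miss; zooplankton density down miss
(B) upstream dam release change — does not account for algal biomass up
(C) invasive grazer introduction — water clarity down miss; conductivity down miss; algal biomass up miss; dissolved oxygen up miss; bird nesting decline miss; zooplankton density down match
(D) warming surface water — water clarity down miss; conductivity down miss; algal biomass up match; dissolved oxygen up miss; bird nesting decline miss; zooplankton density down match
(E) shoreline development — does not account for water clarity down, bird nesting decline, zooplankton density down
(F) nutrient upwelling — fails on water clarity down, conductivity down (predicts conductivity up, not conductivity down)
No candidate is consistent with all observations.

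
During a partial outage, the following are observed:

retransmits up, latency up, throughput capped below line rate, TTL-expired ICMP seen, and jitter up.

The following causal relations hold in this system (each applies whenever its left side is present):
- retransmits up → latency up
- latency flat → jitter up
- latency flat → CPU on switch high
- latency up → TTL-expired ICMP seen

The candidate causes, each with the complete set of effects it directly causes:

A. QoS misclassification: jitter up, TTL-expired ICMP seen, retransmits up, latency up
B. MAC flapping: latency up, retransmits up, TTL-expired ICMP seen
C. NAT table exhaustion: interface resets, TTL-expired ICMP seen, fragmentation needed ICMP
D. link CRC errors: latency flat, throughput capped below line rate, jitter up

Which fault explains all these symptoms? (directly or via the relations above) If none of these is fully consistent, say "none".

none

Per-candidate check:
(A) QoS misclassification — retransmits up match; latency up match; throughput capped below line rate miss; TTL-expired ICMP seen match; jitter up match
(B) MAC flapping — does not account for throughput capped below line rate, jitter up
(C) NAT table exhaustion — does not account for retransmits up, latency up, throughput capped below line rate, jitter up
(D) link CRC errors — retransmits up miss; latency up miss; throughput capped below line rate match; TTL-expired ICMP seen miss; jitter up match
None of the listed candidates fits everything.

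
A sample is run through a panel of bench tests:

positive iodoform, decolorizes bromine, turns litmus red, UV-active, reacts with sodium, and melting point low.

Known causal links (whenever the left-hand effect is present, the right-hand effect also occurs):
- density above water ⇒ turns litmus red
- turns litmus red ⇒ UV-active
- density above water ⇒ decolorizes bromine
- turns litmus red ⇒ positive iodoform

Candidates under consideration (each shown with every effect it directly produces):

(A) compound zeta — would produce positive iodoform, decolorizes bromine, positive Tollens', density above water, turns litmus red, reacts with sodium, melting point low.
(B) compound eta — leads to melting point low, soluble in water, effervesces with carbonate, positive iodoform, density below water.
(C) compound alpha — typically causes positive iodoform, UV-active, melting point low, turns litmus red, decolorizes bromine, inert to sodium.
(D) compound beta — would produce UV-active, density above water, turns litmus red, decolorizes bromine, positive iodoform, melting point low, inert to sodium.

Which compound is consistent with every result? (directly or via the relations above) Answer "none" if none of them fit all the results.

A

Testing each hypothesis:
(A) compound zeta — accounts for every observation (UV-active by turns litmus red → UV-active)
(B) compound eta — positive iodoform +; decolorizes bromine -; turns litmus red -; UV-active -; reacts with sodium -; melting point low +
(C) compound alpha — fails on reacts with sodium (predicts inert to sodium, not reacts with sodium)
(D) compound beta — positive iodoform +; decolorizes bromine +; turns litmus red +; UV-active +; reacts with sodium -; melting point low +
Only (A) is consistent with every observation.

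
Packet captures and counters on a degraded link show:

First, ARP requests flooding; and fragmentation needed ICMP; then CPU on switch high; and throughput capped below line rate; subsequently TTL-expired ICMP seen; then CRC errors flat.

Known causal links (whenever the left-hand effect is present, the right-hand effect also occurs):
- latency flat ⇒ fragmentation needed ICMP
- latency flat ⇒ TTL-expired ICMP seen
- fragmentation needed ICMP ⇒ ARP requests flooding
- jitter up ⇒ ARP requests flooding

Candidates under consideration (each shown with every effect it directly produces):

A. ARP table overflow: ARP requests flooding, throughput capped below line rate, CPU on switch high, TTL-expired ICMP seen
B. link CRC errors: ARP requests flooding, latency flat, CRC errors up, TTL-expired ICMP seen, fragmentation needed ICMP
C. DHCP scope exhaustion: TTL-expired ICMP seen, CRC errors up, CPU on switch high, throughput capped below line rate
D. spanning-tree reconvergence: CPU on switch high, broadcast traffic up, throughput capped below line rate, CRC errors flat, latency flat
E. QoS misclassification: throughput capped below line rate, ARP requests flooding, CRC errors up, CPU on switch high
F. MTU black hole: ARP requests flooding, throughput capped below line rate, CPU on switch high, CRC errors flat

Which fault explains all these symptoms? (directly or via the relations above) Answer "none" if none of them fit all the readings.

Per-candidate check:
(A) ARP table overflow — ARP requests flooding +; fragmentation needed ICMP -; CPU on switch high +; throughput capped below line rate +; TTL-expired ICMP seen +; CRC errors flat -
(B) link CRC errors — ARP requests flooding +; fragmentation needed ICMP +; CPU on switch high -; throughput capped below line rate -; TTL-expired ICMP seen +; CRC errors flat -
(C) DHCP scope exhaustion — ARP requests flooding -; fragmentation needed ICMP -; CPU on switch high +; throughput capped below line rate +; TTL-expired ICMP seen +; CRC errors flat -
(D) spanning-tree reconvergence — accounts for every observation (ARP requests flooding through latency flat → fragmentation needed ICMP → ARP requests flooding)
(E) QoS misclassification — fails on fragmentation needed ICMP, TTL-expired ICMP seen, CRC errors flat (predicts CRC errors up, not CRC errors flat)
(F) MTU black hole — does not account for fragmentation needed ICMP, TTL-expired ICMP seen
(D) is the only candidate with no mismatches.

D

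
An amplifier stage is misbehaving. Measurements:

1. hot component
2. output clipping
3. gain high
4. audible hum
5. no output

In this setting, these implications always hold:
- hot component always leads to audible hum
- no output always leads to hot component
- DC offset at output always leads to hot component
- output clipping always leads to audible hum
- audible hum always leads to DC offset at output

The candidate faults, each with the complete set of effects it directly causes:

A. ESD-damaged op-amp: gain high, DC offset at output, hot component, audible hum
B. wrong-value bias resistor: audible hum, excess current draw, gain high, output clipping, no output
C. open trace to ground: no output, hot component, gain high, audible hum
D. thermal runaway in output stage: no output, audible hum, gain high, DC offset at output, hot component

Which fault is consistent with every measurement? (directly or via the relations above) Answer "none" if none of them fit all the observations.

Checking each candidate against the observations:
(A) ESD-damaged op-amp — hot component ✓; output clipping ✗; gain high ✓; audible hum ✓; no output ✗
(B) wrong-value bias resistor — hot component ✓ (via no output → hot component); output clipping ✓; gain high ✓; audible hum ✓; no output ✓
(C) open trace to ground — hot component ✓; output clipping ✗; gain high ✓; audible hum ✓; no output ✓
(D) thermal runaway in output stage — does not account for output clipping
Only (B) is consistent with every observation.

B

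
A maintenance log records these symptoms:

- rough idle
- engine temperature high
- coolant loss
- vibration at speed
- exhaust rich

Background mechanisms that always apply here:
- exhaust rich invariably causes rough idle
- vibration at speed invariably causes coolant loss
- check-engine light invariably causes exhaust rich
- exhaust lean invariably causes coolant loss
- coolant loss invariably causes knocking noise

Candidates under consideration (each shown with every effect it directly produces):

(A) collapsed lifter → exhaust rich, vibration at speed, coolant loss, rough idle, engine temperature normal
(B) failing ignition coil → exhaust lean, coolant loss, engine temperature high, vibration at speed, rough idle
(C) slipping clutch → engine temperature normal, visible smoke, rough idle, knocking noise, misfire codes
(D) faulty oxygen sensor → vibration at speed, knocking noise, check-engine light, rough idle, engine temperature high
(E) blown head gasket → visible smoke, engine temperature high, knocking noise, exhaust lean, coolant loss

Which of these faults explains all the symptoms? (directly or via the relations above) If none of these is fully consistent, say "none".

D

For each candidate, compare predicted effects to what was observed:
(A) collapsed lifter — rough idle ✓; engine temperature high ✗; coolant loss ✓; vibration at speed ✓; exhaust rich ✓
(B) failing ignition coil — rough idle ✓; engine temperature high ✓; coolant loss ✓; vibration at speed ✓; exhaust rich ✗
(C) slipping clutch — rough idle ✓; engine temperature high ✗; coolant loss ✗; vibration at speed ✗; exhaust rich ✗
(D) faulty oxygen sensor — rough idle ✓; engine temperature high ✓; coolant loss ✓ (through vibration at speed → coolant loss); vibration at speed ✓; exhaust rich ✓ (through check-engine light → exhaust rich)
(E) blown head gasket — fails on rough idle, vibration at speed, exhaust rich (predicts exhaust lean, not exhaust rich)
(D) alone accounts for all the evidence.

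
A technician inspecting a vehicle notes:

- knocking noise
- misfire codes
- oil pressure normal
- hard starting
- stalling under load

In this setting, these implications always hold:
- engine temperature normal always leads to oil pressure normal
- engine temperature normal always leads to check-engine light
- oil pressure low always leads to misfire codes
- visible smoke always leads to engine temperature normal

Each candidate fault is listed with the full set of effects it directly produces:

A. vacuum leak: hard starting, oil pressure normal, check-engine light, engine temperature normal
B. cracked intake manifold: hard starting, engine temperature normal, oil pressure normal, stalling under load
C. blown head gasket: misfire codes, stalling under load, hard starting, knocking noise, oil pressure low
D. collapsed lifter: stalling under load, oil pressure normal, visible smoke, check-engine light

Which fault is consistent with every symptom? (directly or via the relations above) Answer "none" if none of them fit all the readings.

none

Checking each candidate against the observations:
(A) vacuum leak — knocking noise miss; misfire codes miss; oil pressure normal match; hard starting match; stalling under load miss
(B) cracked intake manifold — knocking noise miss; misfire codes miss; oil pressure normal match; hard starting match; stalling under load match
(C) blown head gasket — knocking noise match; misfire codes match; oil pressure normal miss; hard starting match; stalling under load match
(D) collapsed lifter — knocking noise miss; misfire codes miss; oil pressure normal match; hard starting miss; stalling under load match
No candidate is consistent with all observations.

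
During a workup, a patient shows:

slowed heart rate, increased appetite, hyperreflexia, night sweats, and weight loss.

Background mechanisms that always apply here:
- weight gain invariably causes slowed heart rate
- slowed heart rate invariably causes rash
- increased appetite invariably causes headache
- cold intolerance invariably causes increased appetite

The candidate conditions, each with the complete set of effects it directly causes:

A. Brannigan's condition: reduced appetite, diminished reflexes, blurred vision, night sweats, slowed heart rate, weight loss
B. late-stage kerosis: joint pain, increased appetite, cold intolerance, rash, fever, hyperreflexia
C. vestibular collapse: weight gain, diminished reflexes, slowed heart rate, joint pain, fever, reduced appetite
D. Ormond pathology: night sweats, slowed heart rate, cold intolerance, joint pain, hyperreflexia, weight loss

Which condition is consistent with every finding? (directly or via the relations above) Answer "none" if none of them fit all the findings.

Testing each hypothesis:
(A) Brannigan's condition — slowed heart rate yes; increased appetite NO; hyperreflexia NO; night sweats yes; weight loss yes
(B) late-stage kerosis — slowed heart rate NO; increased appetite yes; hyperreflexia yes; night sweats NO; weight loss NO
(C) vestibular collapse — slowed heart rate yes; increased appetite NO; hyperreflexia NO; night sweats NO; weight loss NO
(D) Ormond pathology — slowed heart rate yes; increased appetite yes (via cold intolerance → increased appetite); hyperreflexia yes; night sweats yes; weight loss yes
Only (D) is consistent with every observation.

D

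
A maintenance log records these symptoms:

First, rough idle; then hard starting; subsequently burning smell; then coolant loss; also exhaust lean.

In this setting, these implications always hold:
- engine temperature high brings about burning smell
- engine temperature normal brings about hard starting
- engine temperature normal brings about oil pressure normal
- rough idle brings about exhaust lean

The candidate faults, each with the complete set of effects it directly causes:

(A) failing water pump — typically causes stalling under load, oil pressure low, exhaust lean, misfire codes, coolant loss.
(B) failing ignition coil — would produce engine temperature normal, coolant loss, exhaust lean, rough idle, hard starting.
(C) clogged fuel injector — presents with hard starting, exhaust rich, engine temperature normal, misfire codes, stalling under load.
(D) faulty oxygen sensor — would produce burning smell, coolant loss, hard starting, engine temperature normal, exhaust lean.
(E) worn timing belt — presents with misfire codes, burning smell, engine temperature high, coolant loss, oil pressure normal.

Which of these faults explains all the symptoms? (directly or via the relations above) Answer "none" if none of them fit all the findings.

none

Checking each candidate against the observations:
(A) failing water pump — rough idle miss; hard starting miss; burning smell miss; coolant loss match; exhaust lean match
(B) failing ignition coil — does not account for burning smell
(C) clogged fuel injector — rough idle miss; hard starting match; burning smell miss; coolant loss miss; exhaust lean miss
(D) faulty oxygen sensor — rough idle miss; hard starting match; burning smell match; coolant loss match; exhaust lean match
(E) worn timing belt — does not account for rough idle, hard starting, exhaust lean
None of the listed candidates fits everything.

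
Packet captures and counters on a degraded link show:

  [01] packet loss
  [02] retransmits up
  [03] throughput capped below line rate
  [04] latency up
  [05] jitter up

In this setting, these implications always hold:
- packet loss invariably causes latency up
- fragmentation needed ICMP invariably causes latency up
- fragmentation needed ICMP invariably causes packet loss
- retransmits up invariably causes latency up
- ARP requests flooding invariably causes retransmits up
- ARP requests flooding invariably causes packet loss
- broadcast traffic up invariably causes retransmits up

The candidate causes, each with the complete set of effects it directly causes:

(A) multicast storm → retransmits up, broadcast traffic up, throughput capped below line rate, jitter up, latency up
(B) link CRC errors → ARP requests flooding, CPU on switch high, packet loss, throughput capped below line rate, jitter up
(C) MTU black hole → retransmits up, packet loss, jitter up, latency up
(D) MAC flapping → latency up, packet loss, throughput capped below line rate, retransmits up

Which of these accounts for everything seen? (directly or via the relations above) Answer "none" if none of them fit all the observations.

B

Testing each hypothesis:
(A) multicast storm — packet loss ✗; retransmits up ✓; throughput capped below line rate ✓; latency up ✓; jitter up ✓
(B) link CRC errors — packet loss ✓; retransmits up ✓ (via ARP requests flooding → retransmits up); throughput capped below line rate ✓; latency up ✓ (via packet loss → latency up); jitter up ✓
(C) MTU black hole — packet loss ✓; retransmits up ✓; throughput capped below line rate ✗; latency up ✓; jitter up ✓
(D) MAC flapping — does not account for jitter up
(B) is the only candidate with no mismatches.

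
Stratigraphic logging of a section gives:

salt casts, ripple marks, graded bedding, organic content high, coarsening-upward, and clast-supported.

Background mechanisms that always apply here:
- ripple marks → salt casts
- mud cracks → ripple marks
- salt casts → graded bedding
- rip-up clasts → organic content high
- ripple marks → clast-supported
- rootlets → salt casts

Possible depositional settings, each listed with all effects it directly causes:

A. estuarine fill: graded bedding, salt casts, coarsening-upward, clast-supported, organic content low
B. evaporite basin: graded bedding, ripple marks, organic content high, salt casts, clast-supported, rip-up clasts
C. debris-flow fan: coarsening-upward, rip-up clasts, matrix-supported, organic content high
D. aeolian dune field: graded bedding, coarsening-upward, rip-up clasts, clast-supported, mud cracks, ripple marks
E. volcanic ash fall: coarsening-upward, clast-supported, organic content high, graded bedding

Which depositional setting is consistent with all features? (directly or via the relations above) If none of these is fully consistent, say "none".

D

Per-candidate check:
(A) estuarine fill — salt casts ✓; ripple marks ✗; graded bedding ✓; organic content high ✗; coarsening-upward ✓; clast-supported ✓
(B) evaporite basin — does not account for coarsening-upward
(C) debris-flow fan — salt casts ✗; ripple marks ✗; graded bedding ✗; organic content high ✓; coarsening-upward ✓; clast-supported ✗
(D) aeolian dune field — accounts for every observation (salt casts through ripple marks → salt casts)
(E) volcanic ash fall — does not account for salt casts, ripple marks
Only (D) is consistent with every observation.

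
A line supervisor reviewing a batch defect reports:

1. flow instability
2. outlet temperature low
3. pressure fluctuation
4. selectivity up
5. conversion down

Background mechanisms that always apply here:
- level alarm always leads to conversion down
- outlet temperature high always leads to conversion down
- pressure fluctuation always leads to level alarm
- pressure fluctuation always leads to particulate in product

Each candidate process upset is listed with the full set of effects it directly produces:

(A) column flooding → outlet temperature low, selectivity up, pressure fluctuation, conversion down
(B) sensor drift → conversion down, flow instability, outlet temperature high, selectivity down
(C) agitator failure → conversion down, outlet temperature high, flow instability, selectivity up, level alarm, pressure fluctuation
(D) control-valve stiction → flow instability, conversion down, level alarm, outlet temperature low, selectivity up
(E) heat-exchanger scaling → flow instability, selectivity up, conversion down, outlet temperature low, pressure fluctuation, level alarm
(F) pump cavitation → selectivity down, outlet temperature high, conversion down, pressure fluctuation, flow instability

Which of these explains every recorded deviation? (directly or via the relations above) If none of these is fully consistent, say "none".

Per-candidate check:
(A) column flooding — does not account for flow instability
(B) sensor drift — flow instability ✓; outlet temperature low ✗; pressure fluctuation ✗; selectivity up ✗; conversion down ✓
(C) agitator failure — flow instability ✓; outlet temperature low ✗; pressure fluctuation ✓; selectivity up ✓; conversion down ✓
(D) control-valve stiction — does not account for pressure fluctuation
(E) heat-exchanger scaling — accounts for every observation
(F) pump cavitation — fails on outlet temperature low, selectivity up (predicts outlet temperature high, not outlet temperature low; predicts selectivity down, not selectivity up)
(E) alone accounts for all the evidence.

E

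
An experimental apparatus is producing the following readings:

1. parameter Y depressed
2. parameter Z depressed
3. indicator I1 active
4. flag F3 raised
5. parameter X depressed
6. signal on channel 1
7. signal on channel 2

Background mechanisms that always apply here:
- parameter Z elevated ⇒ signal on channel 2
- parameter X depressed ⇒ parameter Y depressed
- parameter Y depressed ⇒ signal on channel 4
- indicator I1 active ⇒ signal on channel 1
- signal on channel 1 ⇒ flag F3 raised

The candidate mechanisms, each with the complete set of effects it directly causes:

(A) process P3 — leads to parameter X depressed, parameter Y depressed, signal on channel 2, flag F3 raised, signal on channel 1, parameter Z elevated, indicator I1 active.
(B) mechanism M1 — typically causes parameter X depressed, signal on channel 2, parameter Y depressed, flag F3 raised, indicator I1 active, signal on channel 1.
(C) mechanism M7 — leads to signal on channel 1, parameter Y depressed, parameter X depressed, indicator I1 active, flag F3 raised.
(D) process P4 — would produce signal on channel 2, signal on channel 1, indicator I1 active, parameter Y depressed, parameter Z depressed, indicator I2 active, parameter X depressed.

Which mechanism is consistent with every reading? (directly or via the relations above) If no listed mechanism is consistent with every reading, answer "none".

Testing each hypothesis:
(A) process P3 — fails on parameter Z depressed (predicts parameter Z elevated, not parameter Z depressed)
(B) mechanism M1 — parameter Y depressed match; parameter Z depressed miss; indicator I1 active match; flag F3 raised match; parameter X depressed match; signal on channel 1 match; signal on channel 2 match
(C) mechanism M7 — parameter Y depressed match; parameter Z depressed miss; indicator I1 active match; flag F3 raised match; parameter X depressed match; signal on channel 1 match; signal on channel 2 miss
(D) process P4 — parameter Y depressed match; parameter Z depressed match; indicator I1 active match; flag F3 raised match (through signal on channel 1 → flag F3 raised); parameter X depressed match; signal on channel 1 match; signal on channel 2 match
(D) is the only candidate with no mismatches.

D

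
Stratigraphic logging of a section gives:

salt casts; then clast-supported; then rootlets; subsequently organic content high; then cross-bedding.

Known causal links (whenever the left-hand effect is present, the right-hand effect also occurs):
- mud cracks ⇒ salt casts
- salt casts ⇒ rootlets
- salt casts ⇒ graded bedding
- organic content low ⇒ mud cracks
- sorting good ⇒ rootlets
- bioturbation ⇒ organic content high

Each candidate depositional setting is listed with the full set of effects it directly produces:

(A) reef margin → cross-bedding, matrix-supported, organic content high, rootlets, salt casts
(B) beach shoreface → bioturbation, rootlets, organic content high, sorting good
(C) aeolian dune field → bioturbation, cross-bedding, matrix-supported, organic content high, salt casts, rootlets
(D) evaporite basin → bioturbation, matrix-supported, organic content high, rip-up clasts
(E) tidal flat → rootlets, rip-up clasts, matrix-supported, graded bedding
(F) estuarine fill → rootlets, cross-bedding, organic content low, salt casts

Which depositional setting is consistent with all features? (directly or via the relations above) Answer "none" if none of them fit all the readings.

Per-candidate check:
(A) reef margin — fails on clast-supported (predicts matrix-supported, not clast-supported)
(B) beach shoreface — salt casts ✗; clast-supported ✗; rootlets ✓; organic content high ✓; cross-bedding ✗
(C) aeolian dune field — fails on clast-supported (predicts matrix-supported, not clast-supported)
(D) evaporite basin — salt casts ✗; clast-supported ✗; rootlets ✗; organic content high ✓; cross-bedding ✗
(E) tidal flat — salt casts ✗; clast-supported ✗; rootlets ✓; organic content high ✗; cross-bedding ✗
(F) estuarine fill — fails on clast-supported, organic content high (predicts organic content low, not organic content high)
No candidate is consistent with all observations.

none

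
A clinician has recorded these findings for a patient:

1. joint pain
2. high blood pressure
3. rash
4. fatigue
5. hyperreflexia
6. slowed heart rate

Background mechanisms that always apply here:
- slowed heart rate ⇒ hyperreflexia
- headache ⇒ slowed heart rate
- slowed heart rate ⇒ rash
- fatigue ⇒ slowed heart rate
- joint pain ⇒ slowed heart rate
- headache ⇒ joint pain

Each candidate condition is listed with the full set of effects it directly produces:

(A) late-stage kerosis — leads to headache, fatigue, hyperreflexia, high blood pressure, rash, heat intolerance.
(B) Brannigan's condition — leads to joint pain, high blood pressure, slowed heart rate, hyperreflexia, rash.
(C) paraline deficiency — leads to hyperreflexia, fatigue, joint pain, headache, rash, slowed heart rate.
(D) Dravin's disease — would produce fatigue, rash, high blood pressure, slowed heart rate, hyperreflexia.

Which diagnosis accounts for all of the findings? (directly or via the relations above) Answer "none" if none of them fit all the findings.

A

For each candidate, compare predicted effects to what was observed:
(A) late-stage kerosis — joint pain match (by headache → joint pain); high blood pressure match; rash match; fatigue match; hyperreflexia match; slowed heart rate match (by fatigue → slowed heart rate)
(B) Brannigan's condition — does not account for fatigue
(C) paraline deficiency — does not account for high blood pressure
(D) Dravin's disease — joint pain miss; high blood pressure match; rash match; fatigue match; hyperreflexia match; slowed heart rate match
(A) alone accounts for all the evidence.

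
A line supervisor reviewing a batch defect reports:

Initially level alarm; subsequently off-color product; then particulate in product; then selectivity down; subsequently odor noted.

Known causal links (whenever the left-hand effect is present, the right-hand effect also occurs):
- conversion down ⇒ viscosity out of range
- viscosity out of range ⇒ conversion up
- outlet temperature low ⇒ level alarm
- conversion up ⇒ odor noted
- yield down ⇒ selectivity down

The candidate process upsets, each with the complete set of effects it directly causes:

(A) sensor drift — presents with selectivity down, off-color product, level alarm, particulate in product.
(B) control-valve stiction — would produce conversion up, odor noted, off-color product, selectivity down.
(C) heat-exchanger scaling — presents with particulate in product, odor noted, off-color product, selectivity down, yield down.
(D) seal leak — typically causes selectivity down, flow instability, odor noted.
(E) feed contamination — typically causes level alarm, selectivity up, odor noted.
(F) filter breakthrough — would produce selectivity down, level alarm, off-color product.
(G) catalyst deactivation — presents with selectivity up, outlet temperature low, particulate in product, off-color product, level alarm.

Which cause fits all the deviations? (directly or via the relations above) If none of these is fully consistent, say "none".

none

Checking each candidate against the observations:
(A) sensor drift — does not account for odor noted
(B) control-valve stiction — level alarm ✗; off-color product ✓; particulate in product ✗; selectivity down ✓; odor noted ✓
(C) heat-exchanger scaling — level alarm ✗; off-color product ✓; particulate in product ✓; selectivity down ✓; odor noted ✓
(D) seal leak — level alarm ✗; off-color product ✗; particulate in product ✗; selectivity down ✓; odor noted ✓
(E) feed contamination — level alarm ✓; off-color product ✗; particulate in product ✗; selectivity down ✗; odor noted ✓
(F) filter breakthrough — does not account for particulate in product, odor noted
(G) catalyst deactivation — fails on selectivity down, odor noted (predicts selectivity up, not selectivity down)
No candidate is consistent with all observations.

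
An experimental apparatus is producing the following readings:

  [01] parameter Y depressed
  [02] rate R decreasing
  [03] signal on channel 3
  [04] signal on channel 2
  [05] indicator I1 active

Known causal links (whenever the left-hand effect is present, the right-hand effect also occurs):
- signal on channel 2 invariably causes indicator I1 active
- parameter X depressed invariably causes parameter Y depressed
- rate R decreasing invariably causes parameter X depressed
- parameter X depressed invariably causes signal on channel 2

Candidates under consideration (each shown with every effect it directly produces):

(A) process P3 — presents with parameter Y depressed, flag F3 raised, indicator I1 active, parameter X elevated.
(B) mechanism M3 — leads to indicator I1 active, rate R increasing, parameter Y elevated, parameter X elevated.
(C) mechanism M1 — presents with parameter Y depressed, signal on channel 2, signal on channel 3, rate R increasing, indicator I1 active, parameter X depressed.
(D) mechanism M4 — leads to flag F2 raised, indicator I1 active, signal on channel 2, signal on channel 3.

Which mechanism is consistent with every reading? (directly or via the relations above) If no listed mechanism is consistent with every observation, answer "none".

none

Checking each candidate against the observations:
(A) process P3 — parameter Y depressed match; rate R decreasing miss; signal on channel 3 miss; signal on channel 2 miss; indicator I1 active match
(B) mechanism M3 — parameter Y depressed miss; rate R decreasing miss; signal on channel 3 miss; signal on channel 2 miss; indicator I1 active match
(C) mechanism M1 — fails on rate R decreasing (predicts rate R increasing, not rate R decreasing)
(D) mechanism M4 — parameter Y depressed miss; rate R decreasing miss; signal on channel 3 match; signal on channel 2 match; indicator I1 active match
Every candidate fails on at least one observation.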